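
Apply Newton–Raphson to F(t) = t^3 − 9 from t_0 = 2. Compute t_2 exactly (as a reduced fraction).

23401/11250

F'(t) = 3t^2.
F(2) = −1, F'(2) = 12, so t_1 = 2 − (−1)/12 = 25/12.
F(25/12) = 73/1728, F'(25/12) = 625/48, so t_2 = (25/12) − (73/1728)/(625/48) = 23401/11250.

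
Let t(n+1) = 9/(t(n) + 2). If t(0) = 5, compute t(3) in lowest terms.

t(1) = 9/(5 + 2) = 9/7.
t(2) = 9/(9/7 + 2) = 63/23.
t(3) = 9/(63/23 + 2) = 207/109.

207/109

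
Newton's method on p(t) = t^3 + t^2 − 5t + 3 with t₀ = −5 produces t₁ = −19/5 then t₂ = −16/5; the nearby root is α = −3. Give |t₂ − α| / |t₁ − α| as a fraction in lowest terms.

1/4

t₁ − α = −19/5 − (−3) = −19/5 + 3 = −4/5, so |t₁ − α| = 4/5.
t₂ − α = −16/5 − (−3) = −16/5 + 3 = −1/5, so |t₂ − α| = 1/5.
Ratio = (1/5) / (4/5) = 1/4.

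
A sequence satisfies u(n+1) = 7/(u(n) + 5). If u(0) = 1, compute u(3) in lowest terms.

u(1) = 7/(1 + 5) = 7/6.
u(2) = 7/(7/6 + 5) = 42/37.
u(3) = 7/(42/37 + 5) = 259/227.

259/227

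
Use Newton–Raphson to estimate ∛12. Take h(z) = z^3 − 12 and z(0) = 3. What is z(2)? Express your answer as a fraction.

h'(z) = 3z^2.
h(3) = 15, h'(3) = 27, so z(1) = 3 − 15/27 = 22/9.
h(22/9) = 1900/729, h'(22/9) = 484/27, so z(2) = (22/9) − (1900/729)/(484/27) = 7511/3267.

7511/3267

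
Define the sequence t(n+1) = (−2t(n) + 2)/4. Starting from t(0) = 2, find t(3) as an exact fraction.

1/8

t(1) = (−2·2 + 2)/4 = −1/2.
t(2) = (−2·(−1/2) + 2)/4 = 3/4.
t(3) = (−2·(3/4) + 2)/4 = 1/8.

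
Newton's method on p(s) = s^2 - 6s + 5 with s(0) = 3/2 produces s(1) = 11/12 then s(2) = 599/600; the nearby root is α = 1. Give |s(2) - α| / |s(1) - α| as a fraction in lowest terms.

s(1) - α = 11/12 - 1 = -1/12, so |s(1) - α| = 1/12.
s(2) - α = 599/600 - 1 = -1/600, so |s(2) - α| = 1/600.
Ratio = (1/600) / (1/12) = 1/50.

1/50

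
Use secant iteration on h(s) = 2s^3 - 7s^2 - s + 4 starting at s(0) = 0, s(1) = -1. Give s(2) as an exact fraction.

-1/2

h(0) = 4, h(-1) = -4. s(2) = (-1) - (-4)·((-1) - 0)/((-4) - 4) = -1/2.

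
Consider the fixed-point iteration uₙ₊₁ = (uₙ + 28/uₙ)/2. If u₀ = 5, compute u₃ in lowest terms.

62921681/11891080

u₁ = (5 + 28/5)/2 = 53/10.
u₂ = (53/10 + 28/(53/10))/2 = 5609/1060.
u₃ = (5609/1060 + 28/(5609/1060))/2 = 62921681/11891080.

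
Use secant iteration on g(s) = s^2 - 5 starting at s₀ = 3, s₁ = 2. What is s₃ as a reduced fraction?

47/21

g(3) = 4, g(2) = -1. s₂ = 2 - (-1)·(2 - 3)/((-1) - 4) = 11/5.
g(2) = -1, g(11/5) = -4/25. s₃ = (11/5) - (-4/25)·((11/5) - 2)/((-4/25) - (-1)) = 47/21.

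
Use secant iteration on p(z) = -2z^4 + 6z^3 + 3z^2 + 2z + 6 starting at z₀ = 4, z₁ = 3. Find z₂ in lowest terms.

118/35

p(4) = -66, p(3) = 39. z₂ = 3 - 39·(3 - 4)/(39 - (-66)) = 118/35.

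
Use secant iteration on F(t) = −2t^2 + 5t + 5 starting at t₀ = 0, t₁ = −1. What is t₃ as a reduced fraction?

−45/59

F(0) = 5, F(−1) = −2. t₂ = (−1) − (−2)·((−1) − 0)/((−2) − 5) = −5/7.
F(−1) = −2, F(−5/7) = 20/49. t₃ = (−5/7) − (20/49)·((−5/7) − (−1))/((20/49) − (−2)) = −45/59.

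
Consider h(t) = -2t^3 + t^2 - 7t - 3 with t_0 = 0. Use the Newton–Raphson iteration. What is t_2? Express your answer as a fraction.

h'(t) = -6t^2 + 2t - 7.
h(0) = -3, h'(0) = -7, so t_1 = 0 - (-3)/(-7) = -3/7.
h(-3/7) = 117/343, h'(-3/7) = -439/49, so t_2 = (-3/7) - (117/343)/(-439/49) = -1200/3073.

-1200/3073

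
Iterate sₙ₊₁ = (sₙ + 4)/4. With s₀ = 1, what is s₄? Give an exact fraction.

341/256

s₁ = (1 + 4)/4 = 5/4.
s₂ = ((5/4) + 4)/4 = 21/16.
s₃ = ((21/16) + 4)/4 = 85/64.
s₄ = ((85/64) + 4)/4 = 341/256.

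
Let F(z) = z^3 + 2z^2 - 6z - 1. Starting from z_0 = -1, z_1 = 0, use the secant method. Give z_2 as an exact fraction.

F(-1) = 6, F(0) = -1. z_2 = 0 - (-1)·(0 - (-1))/((-1) - 6) = -1/7.

-1/7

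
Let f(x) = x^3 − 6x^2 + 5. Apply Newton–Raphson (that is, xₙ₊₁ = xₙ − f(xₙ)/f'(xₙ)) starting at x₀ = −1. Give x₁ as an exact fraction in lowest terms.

−13/15

f'(x) = 3x^2 − 12x.
f(−1) = −2, f'(−1) = 15, so x₁ = (−1) − (−2)/15 = −13/15.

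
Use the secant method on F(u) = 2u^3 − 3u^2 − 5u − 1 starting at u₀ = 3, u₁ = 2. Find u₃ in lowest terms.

F(3) = 11, F(2) = −7. u₂ = 2 − (−7)·(2 − 3)/((−7) − 11) = 43/18.
F(2) = −7, F(43/18) = −4081/1458. u₃ = (43/18) − (−4081/1458)·((43/18) − 2)/((−4081/1458) − (−7)) = 331/125.

331/125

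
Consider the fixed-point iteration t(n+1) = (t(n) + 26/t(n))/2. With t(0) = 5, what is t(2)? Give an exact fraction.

t(1) = (5 + 26/5)/2 = 51/10.
t(2) = (51/10 + 26/(51/10))/2 = 5201/1020.

5201/1020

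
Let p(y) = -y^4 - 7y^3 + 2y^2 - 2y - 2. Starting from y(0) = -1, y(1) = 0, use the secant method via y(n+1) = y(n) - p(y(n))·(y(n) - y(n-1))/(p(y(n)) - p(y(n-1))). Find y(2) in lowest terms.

-1/5

p(-1) = 8, p(0) = -2. y(2) = 0 - (-2)·(0 - (-1))/((-2) - 8) = -1/5.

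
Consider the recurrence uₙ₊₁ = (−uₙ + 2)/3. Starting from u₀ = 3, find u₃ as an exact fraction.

u₁ = (−3 + 2)/3 = −1/3.
u₂ = (−(−1/3) + 2)/3 = 7/9.
u₃ = (−(7/9) + 2)/3 = 11/27.

11/27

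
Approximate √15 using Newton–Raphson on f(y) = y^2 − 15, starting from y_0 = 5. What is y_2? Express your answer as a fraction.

f'(y) = 2y.
f(5) = 10, f'(5) = 10, so y_1 = 5 − 10/10 = 4.
f(4) = 1, f'(4) = 8, so y_2 = 4 − 1/8 = 31/8.

31/8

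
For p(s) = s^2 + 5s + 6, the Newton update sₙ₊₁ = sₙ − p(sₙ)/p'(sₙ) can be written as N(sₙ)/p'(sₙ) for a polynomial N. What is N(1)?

−5

p'(s) = 2s + 5.
N(s) = s·p'(s) − p(s) = s·(2s + 5) − (s^2 + 5s + 6) = s^2 − 6.
N(1) = −5.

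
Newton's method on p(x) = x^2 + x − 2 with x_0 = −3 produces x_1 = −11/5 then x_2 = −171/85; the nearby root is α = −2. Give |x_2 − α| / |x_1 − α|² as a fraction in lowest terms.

5/17

x_1 − α = −11/5 − (−2) = −11/5 + 2 = −1/5, so |x_1 − α| = 1/5.
x_2 − α = −171/85 − (−2) = −171/85 + 2 = −1/85, so |x_2 − α| = 1/85.
|x_1 − α|² = 1/25.
Ratio = (1/85) / (1/25) = 5/17.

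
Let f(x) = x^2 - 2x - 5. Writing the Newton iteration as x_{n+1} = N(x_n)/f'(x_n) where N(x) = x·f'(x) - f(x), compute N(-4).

f'(x) = 2x - 2.
N(x) = x·f'(x) - f(x) = x·(2x - 2) - (x^2 - 2x - 5) = x^2 + 5.
N(-4) = 21.

21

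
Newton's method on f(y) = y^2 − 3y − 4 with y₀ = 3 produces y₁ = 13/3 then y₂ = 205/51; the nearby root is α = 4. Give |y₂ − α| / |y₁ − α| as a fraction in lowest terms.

y₁ − α = 13/3 − 4 = 1/3, so |y₁ − α| = 1/3.
y₂ − α = 205/51 − 4 = 1/51, so |y₂ − α| = 1/51.
Ratio = (1/51) / (1/3) = 1/17.

1/17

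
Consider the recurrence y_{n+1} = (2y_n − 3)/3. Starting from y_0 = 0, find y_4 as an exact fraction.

−65/27

y_1 = (2·0 − 3)/3 = −1.
y_2 = (2·(−1) − 3)/3 = −5/3.
y_3 = (2·(−5/3) − 3)/3 = −19/9.
y_4 = (2·(−19/9) − 3)/3 = −65/27.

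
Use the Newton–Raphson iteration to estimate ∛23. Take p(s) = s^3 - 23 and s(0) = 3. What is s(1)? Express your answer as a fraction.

p'(s) = 3s^2.
p(3) = 4, p'(3) = 27, so s(1) = 3 - 4/27 = 77/27.

77/27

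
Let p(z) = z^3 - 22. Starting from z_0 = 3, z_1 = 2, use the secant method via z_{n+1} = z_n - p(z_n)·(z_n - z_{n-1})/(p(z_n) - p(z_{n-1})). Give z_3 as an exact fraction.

p(3) = 5, p(2) = -14. z_2 = 2 - (-14)·(2 - 3)/((-14) - 5) = 52/19.
p(2) = -14, p(52/19) = -10290/6859. z_3 = (52/19) - (-10290/6859)·((52/19) - 2)/((-10290/6859) - (-14)) = 8651/3062.

8651/3062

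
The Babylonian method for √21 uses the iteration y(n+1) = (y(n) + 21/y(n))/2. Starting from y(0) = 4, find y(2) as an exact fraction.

2713/592

y(1) = (4 + 21/4)/2 = 37/8.
y(2) = (37/8 + 21/(37/8))/2 = 2713/592.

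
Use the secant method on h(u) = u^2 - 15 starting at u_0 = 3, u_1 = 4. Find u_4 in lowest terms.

1921/496

h(3) = -6, h(4) = 1. u_2 = 4 - 1·(4 - 3)/(1 - (-6)) = 27/7.
h(4) = 1, h(27/7) = -6/49. u_3 = (27/7) - (-6/49)·((27/7) - 4)/((-6/49) - 1) = 213/55.
h(27/7) = -6/49, h(213/55) = -6/3025. u_4 = (213/55) - (-6/3025)·((213/55) - (27/7))/((-6/3025) - (-6/49)) = 1921/496.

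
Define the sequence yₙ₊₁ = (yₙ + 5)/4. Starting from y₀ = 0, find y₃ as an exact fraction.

y₁ = (0 + 5)/4 = 5/4.
y₂ = ((5/4) + 5)/4 = 25/16.
y₃ = ((25/16) + 5)/4 = 105/64.

105/64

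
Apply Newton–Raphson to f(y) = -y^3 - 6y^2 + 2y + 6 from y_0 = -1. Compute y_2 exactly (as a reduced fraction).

-6293/6941

f'(y) = -3y^2 - 12y + 2.
f(-1) = -1, f'(-1) = 11, so y_1 = (-1) - (-1)/11 = -10/11.
f(-10/11) = -34/1331, f'(-10/11) = 1262/121, so y_2 = (-10/11) - (-34/1331)/(1262/121) = -6293/6941.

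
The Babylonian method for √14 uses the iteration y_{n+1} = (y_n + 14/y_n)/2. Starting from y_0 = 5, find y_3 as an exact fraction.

17049841/4556760

y_1 = (5 + 14/5)/2 = 39/10.
y_2 = (39/10 + 14/(39/10))/2 = 2921/780.
y_3 = (2921/780 + 14/(2921/780))/2 = 17049841/4556760.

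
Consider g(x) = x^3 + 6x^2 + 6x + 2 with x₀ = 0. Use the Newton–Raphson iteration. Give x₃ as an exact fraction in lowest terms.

32003/18333

g'(x) = 3x^2 + 12x + 6.
g(0) = 2, g'(0) = 6, so x₁ = 0 - 2/6 = -1/3.
g(-1/3) = 17/27, g'(-1/3) = 7/3, so x₂ = (-1/3) - (17/27)/(7/3) = -38/63.
g(-38/63) = 86122/250047, g'(-38/63) = -194/1323, so x₃ = (-38/63) - (86122/250047)/(-194/1323) = 32003/18333.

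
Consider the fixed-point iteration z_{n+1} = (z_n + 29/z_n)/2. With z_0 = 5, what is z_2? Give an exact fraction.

z_1 = (5 + 29/5)/2 = 27/5.
z_2 = (27/5 + 29/(27/5))/2 = 727/135.

727/135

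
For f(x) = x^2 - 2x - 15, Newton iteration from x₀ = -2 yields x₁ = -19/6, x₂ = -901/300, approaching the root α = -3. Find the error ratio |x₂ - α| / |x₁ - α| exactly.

1/50

x₁ - α = -19/6 - (-3) = -19/6 + 3 = -1/6, so |x₁ - α| = 1/6.
x₂ - α = -901/300 - (-3) = -901/300 + 3 = -1/300, so |x₂ - α| = 1/300.
Ratio = (1/300) / (1/6) = 1/50.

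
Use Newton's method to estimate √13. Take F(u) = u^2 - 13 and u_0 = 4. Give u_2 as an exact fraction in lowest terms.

F'(u) = 2u.
F(4) = 3, F'(4) = 8, so u_1 = 4 - 3/8 = 29/8.
F(29/8) = 9/64, F'(29/8) = 29/4, so u_2 = (29/8) - (9/64)/(29/4) = 1673/464.

1673/464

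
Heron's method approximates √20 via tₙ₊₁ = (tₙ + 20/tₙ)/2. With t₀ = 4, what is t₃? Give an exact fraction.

t₁ = (4 + 20/4)/2 = 9/2.
t₂ = (9/2 + 20/(9/2))/2 = 161/36.
t₃ = (161/36 + 20/(161/36))/2 = 51841/11592.

51841/11592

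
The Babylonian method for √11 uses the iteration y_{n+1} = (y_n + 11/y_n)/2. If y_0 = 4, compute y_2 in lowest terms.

y_1 = (4 + 11/4)/2 = 27/8.
y_2 = (27/8 + 11/(27/8))/2 = 1433/432.

1433/432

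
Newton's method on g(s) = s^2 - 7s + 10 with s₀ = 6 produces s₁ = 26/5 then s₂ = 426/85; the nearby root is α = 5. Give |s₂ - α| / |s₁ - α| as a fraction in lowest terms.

1/17

s₁ - α = 26/5 - 5 = 1/5, so |s₁ - α| = 1/5.
s₂ - α = 426/85 - 5 = 1/85, so |s₂ - α| = 1/85.
Ratio = (1/85) / (1/5) = 1/17.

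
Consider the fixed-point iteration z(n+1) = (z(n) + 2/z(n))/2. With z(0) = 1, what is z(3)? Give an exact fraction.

577/408

z(1) = (1 + 2/1)/2 = 3/2.
z(2) = (3/2 + 2/(3/2))/2 = 17/12.
z(3) = (17/12 + 2/(17/12))/2 = 577/408.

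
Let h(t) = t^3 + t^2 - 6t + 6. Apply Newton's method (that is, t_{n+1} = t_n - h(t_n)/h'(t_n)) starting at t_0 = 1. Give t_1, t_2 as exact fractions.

h'(t) = 3t^2 + 2t - 6.
h(1) = 2, h'(1) = -1, so t_1 = 1 - 2/(-1) = 3.
h(3) = 24, h'(3) = 27, so t_2 = 3 - 24/27 = 19/9.

t_1 = 3, t_2 = 19/9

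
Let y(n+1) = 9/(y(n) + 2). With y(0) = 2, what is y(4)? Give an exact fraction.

630/293

y(1) = 9/(2 + 2) = 9/4.
y(2) = 9/(9/4 + 2) = 36/17.
y(3) = 9/(36/17 + 2) = 153/70.
y(4) = 9/(153/70 + 2) = 630/293.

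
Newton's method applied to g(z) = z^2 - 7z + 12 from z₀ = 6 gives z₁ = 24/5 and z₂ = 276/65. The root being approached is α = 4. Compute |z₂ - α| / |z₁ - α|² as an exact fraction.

z₁ - α = 24/5 - 4 = 4/5, so |z₁ - α| = 4/5.
z₂ - α = 276/65 - 4 = 16/65, so |z₂ - α| = 16/65.
|z₁ - α|² = 16/25.
Ratio = (16/65) / (16/25) = 5/13.

5/13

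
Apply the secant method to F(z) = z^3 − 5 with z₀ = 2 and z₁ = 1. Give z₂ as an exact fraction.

F(2) = 3, F(1) = −4. z₂ = 1 − (−4)·(1 − 2)/((−4) − 3) = 11/7.

11/7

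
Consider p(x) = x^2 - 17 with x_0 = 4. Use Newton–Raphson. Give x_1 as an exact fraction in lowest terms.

33/8

p'(x) = 2x.
p(4) = -1, p'(4) = 8, so x_1 = 4 - (-1)/8 = 33/8.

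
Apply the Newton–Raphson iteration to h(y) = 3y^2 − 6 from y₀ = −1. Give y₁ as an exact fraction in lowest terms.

−3/2

h'(y) = 6y.
h(−1) = −3, h'(−1) = −6, so y₁ = (−1) − (−3)/(−6) = −3/2.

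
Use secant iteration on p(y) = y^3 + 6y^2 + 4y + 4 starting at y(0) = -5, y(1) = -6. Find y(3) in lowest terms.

-7283/1354

p(-5) = 9, p(-6) = -20. y(2) = (-6) - (-20)·((-6) - (-5))/((-20) - 9) = -154/29.
p(-6) = -20, p(-154/29) = 53820/24389. y(3) = (-154/29) - (53820/24389)·((-154/29) - (-6))/((53820/24389) - (-20)) = -7283/1354.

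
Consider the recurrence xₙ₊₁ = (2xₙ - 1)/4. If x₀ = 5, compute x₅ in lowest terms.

-21/64

x₁ = (2·5 - 1)/4 = 9/4.
x₂ = (2·(9/4) - 1)/4 = 7/8.
x₃ = (2·(7/8) - 1)/4 = 3/16.
x₄ = (2·(3/16) - 1)/4 = -5/32.
x₅ = (2·(-5/32) - 1)/4 = -21/64.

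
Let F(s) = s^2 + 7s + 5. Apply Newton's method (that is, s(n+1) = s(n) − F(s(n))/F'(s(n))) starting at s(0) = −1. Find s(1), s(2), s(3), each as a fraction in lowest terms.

F'(s) = 2s + 7.
F(−1) = −1, F'(−1) = 5, so s(1) = (−1) − (−1)/5 = −4/5.
F(−4/5) = 1/25, F'(−4/5) = 27/5, so s(2) = (−4/5) − (1/25)/(27/5) = −109/135.
F(−109/135) = 1/18225, F'(−109/135) = 727/135, so s(3) = (−109/135) − (1/18225)/(727/135) = −79244/98145.

s(1) = −4/5, s(2) = −109/135, s(3) = −79244/98145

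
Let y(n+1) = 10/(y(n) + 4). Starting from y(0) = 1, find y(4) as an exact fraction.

y(1) = 10/(1 + 4) = 2.
y(2) = 10/(2 + 4) = 5/3.
y(3) = 10/(5/3 + 4) = 30/17.
y(4) = 10/(30/17 + 4) = 85/49.

85/49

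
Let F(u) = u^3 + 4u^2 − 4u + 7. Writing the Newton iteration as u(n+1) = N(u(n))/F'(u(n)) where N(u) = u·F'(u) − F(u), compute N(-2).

F'(u) = 3u^2 + 8u − 4.
N(u) = u·F'(u) − F(u) = u·(3u^2 + 8u − 4) − (u^3 + 4u^2 − 4u + 7) = 2u^3 + 4u^2 − 7.
N(-2) = −7.

−7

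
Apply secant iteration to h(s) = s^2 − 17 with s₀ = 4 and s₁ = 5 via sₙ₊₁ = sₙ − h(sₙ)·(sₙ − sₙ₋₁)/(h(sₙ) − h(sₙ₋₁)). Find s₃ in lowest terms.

h(4) = −1, h(5) = 8. s₂ = 5 − 8·(5 − 4)/(8 − (−1)) = 37/9.
h(5) = 8, h(37/9) = −8/81. s₃ = (37/9) − (−8/81)·((37/9) − 5)/((−8/81) − 8) = 169/41.

169/41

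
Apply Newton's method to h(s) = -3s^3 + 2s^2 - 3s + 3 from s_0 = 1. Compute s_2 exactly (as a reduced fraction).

1405/1636

h'(s) = -9s^2 + 4s - 3.
h(1) = -1, h'(1) = -8, so s_1 = 1 - (-1)/(-8) = 7/8.
h(7/8) = -53/512, h'(7/8) = -409/64, so s_2 = (7/8) - (-53/512)/(-409/64) = 1405/1636.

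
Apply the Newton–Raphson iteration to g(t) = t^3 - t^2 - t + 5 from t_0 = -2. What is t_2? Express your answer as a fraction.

g'(t) = 3t^2 - 2t - 1.
g(-2) = -5, g'(-2) = 15, so t_1 = (-2) - (-5)/15 = -5/3.
g(-5/3) = -20/27, g'(-5/3) = 32/3, so t_2 = (-5/3) - (-20/27)/(32/3) = -115/72.

-115/72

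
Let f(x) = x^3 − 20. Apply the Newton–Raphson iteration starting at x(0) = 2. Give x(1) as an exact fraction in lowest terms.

3

f'(x) = 3x^2.
f(2) = −12, f'(2) = 12, so x(1) = 2 − (−12)/12 = 3.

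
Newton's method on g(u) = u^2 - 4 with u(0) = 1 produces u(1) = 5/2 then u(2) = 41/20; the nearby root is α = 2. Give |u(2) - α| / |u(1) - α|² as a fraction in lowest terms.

1/5

u(1) - α = 5/2 - 2 = 1/2, so |u(1) - α| = 1/2.
u(2) - α = 41/20 - 2 = 1/20, so |u(2) - α| = 1/20.
|u(1) - α|² = 1/4.
Ratio = (1/20) / (1/4) = 1/5.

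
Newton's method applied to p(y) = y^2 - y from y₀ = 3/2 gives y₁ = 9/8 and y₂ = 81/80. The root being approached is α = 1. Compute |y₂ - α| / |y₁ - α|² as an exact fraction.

y₁ - α = 9/8 - 1 = 1/8, so |y₁ - α| = 1/8.
y₂ - α = 81/80 - 1 = 1/80, so |y₂ - α| = 1/80.
|y₁ - α|² = 1/64.
Ratio = (1/80) / (1/64) = 4/5.

4/5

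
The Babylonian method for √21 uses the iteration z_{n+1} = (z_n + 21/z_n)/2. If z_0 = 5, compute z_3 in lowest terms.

z_1 = (5 + 21/5)/2 = 23/5.
z_2 = (23/5 + 21/(23/5))/2 = 527/115.
z_3 = (527/115 + 21/(527/115))/2 = 277727/60605.

277727/60605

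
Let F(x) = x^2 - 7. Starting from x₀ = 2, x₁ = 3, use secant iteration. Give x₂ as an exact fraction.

F(2) = -3, F(3) = 2. x₂ = 3 - 2·(3 - 2)/(2 - (-3)) = 13/5.

13/5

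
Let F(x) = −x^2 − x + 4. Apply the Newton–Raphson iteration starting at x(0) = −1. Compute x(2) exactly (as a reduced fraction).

−29/9

F'(x) = −2x − 1.
F(−1) = 4, F'(−1) = 1, so x(1) = (−1) − 4/1 = −5.
F(−5) = −16, F'(−5) = 9, so x(2) = (−5) − (−16)/9 = −29/9.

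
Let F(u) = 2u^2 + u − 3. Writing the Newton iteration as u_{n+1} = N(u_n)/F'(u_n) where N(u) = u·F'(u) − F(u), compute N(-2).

F'(u) = 4u + 1.
N(u) = u·F'(u) − F(u) = u·(4u + 1) − (2u^2 + u − 3) = 2u^2 + 3.
N(-2) = 11.

11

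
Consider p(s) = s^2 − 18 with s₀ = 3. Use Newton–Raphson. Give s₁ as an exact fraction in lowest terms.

p'(s) = 2s.
p(3) = −9, p'(3) = 6, so s₁ = 3 − (−9)/6 = 9/2.

9/2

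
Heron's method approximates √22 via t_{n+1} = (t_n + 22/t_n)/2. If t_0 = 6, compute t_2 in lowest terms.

1633/348

t_1 = (6 + 22/6)/2 = 29/6.
t_2 = (29/6 + 22/(29/6))/2 = 1633/348.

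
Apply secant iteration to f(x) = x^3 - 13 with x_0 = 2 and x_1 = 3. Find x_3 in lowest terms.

f(2) = -5, f(3) = 14. x_2 = 3 - 14·(3 - 2)/(14 - (-5)) = 43/19.
f(3) = 14, f(43/19) = -9660/6859. x_3 = (43/19) - (-9660/6859)·((43/19) - 3)/((-9660/6859) - 14) = 17593/7549.

17593/7549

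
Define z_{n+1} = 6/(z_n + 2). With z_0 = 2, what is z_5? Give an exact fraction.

z_1 = 6/(2 + 2) = 3/2.
z_2 = 6/(3/2 + 2) = 12/7.
z_3 = 6/(12/7 + 2) = 21/13.
z_4 = 6/(21/13 + 2) = 78/47.
z_5 = 6/(78/47 + 2) = 141/86.

141/86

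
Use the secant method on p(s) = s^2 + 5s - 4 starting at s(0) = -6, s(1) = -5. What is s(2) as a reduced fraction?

-17/3

p(-6) = 2, p(-5) = -4. s(2) = (-5) - (-4)·((-5) - (-6))/((-4) - 2) = -17/3.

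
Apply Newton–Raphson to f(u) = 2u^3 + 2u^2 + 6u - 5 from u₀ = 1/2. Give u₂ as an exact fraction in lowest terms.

46679/74898

f'(u) = 6u^2 + 4u + 6.
f(1/2) = -5/4, f'(1/2) = 19/2, so u₁ = (1/2) - (-5/4)/(19/2) = 12/19.
f(12/19) = 625/6859, f'(12/19) = 3942/361, so u₂ = (12/19) - (625/6859)/(3942/361) = 46679/74898.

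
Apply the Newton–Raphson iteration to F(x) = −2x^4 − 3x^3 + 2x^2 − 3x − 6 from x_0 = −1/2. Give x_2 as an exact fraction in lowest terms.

F'(x) = −8x^3 − 9x^2 + 4x − 3.
F(−1/2) = −15/4, F'(−1/2) = −25/4, so x_1 = (−1/2) − (−15/4)/(−25/4) = −11/10.
F(−11/10) = 981/1250, F'(−11/10) = −3821/500, so x_2 = (−11/10) − (981/1250)/(−3821/500) = −38107/38210.

−38107/38210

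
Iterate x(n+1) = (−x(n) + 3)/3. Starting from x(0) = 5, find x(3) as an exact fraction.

x(1) = (−5 + 3)/3 = −2/3.
x(2) = (−(−2/3) + 3)/3 = 11/9.
x(3) = (−(11/9) + 3)/3 = 16/27.

16/27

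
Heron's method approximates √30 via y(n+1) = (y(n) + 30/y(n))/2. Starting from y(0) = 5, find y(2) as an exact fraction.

241/44

y(1) = (5 + 30/5)/2 = 11/2.
y(2) = (11/2 + 30/(11/2))/2 = 241/44.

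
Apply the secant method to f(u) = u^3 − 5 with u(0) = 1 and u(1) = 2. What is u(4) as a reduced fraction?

f(1) = −4, f(2) = 3. u(2) = 2 − 3·(2 − 1)/(3 − (−4)) = 11/7.
f(2) = 3, f(11/7) = −384/343. u(3) = (11/7) − (−384/343)·((11/7) − 2)/((−384/343) − 3) = 265/157.
f(11/7) = −384/343, f(265/157) = −739840/3869893. u(4) = (265/157) − (−739840/3869893)·((265/157) − (11/7))/((−739840/3869893) − (−384/343)) = 16480535/9627139.

16480535/9627139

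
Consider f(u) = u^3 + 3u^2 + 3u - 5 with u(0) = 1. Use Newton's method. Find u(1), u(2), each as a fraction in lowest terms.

u(1) = 5/6, u(2) = 890/1089

f'(u) = 3u^2 + 6u + 3.
f(1) = 2, f'(1) = 12, so u(1) = 1 - 2/12 = 5/6.
f(5/6) = 35/216, f'(5/6) = 121/12, so u(2) = (5/6) - (35/216)/(121/12) = 890/1089.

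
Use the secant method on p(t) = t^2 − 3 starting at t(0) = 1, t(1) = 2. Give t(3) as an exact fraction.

19/11

p(1) = −2, p(2) = 1. t(2) = 2 − 1·(2 − 1)/(1 − (−2)) = 5/3.
p(2) = 1, p(5/3) = −2/9. t(3) = (5/3) − (−2/9)·((5/3) − 2)/((−2/9) − 1) = 19/11.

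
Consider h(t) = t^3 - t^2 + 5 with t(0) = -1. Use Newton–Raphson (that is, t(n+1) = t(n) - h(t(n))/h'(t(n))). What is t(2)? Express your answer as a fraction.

h'(t) = 3t^2 - 2t.
h(-1) = 3, h'(-1) = 5, so t(1) = (-1) - 3/5 = -8/5.
h(-8/5) = -207/125, h'(-8/5) = 272/25, so t(2) = (-8/5) - (-207/125)/(272/25) = -1969/1360.

-1969/1360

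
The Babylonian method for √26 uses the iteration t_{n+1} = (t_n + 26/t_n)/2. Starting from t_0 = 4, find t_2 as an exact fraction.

857/168

t_1 = (4 + 26/4)/2 = 21/4.
t_2 = (21/4 + 26/(21/4))/2 = 857/168.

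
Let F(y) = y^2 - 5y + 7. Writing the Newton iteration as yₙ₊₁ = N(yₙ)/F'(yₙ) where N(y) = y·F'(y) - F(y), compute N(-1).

F'(y) = 2y - 5.
N(y) = y·F'(y) - F(y) = y·(2y - 5) - (y^2 - 5y + 7) = y^2 - 7.
N(-1) = -6.

-6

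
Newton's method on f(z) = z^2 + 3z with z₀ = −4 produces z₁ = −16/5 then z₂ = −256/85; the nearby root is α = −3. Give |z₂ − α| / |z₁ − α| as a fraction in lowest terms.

1/17

z₁ − α = −16/5 − (−3) = −16/5 + 3 = −1/5, so |z₁ − α| = 1/5.
z₂ − α = −256/85 − (−3) = −256/85 + 3 = −1/85, so |z₂ − α| = 1/85.
Ratio = (1/85) / (1/5) = 1/17.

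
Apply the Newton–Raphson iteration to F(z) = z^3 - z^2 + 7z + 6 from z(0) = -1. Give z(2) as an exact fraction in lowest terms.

-237/326

F'(z) = 3z^2 - 2z + 7.
F(-1) = -3, F'(-1) = 12, so z(1) = (-1) - (-3)/12 = -3/4.
F(-3/4) = -15/64, F'(-3/4) = 163/16, so z(2) = (-3/4) - (-15/64)/(163/16) = -237/326.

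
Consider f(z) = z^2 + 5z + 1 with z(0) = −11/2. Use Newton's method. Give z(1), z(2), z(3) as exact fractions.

f'(z) = 2z + 5.
f(−11/2) = 15/4, f'(−11/2) = −6, so z(1) = (−11/2) − (15/4)/(−6) = −39/8.
f(−39/8) = 25/64, f'(−39/8) = −19/4, so z(2) = (−39/8) − (25/64)/(−19/4) = −1457/304.
f(−1457/304) = 625/92416, f'(−1457/304) = −697/152, so z(3) = (−1457/304) − (625/92416)/(−697/152) = −2030433/423776.

z(1) = −39/8, z(2) = −1457/304, z(3) = −2030433/423776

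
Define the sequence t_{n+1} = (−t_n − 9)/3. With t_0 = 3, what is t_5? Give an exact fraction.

−184/81

t_1 = (−3 − 9)/3 = −4.
t_2 = (−(−4) − 9)/3 = −5/3.
t_3 = (−(−5/3) − 9)/3 = −22/9.
t_4 = (−(−22/9) − 9)/3 = −59/27.
t_5 = (−(−59/27) − 9)/3 = −184/81.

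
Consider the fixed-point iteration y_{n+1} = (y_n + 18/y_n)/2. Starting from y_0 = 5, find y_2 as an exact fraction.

3649/860

y_1 = (5 + 18/5)/2 = 43/10.
y_2 = (43/10 + 18/(43/10))/2 = 3649/860.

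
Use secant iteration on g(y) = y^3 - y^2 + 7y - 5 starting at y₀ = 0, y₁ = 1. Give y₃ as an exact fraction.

135/184

g(0) = -5, g(1) = 2. y₂ = 1 - 2·(1 - 0)/(2 - (-5)) = 5/7.
g(1) = 2, g(5/7) = -50/343. y₃ = (5/7) - (-50/343)·((5/7) - 1)/((-50/343) - 2) = 135/184.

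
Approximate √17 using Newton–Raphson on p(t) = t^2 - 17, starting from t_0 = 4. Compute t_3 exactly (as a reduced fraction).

p'(t) = 2t.
p(4) = -1, p'(4) = 8, so t_1 = 4 - (-1)/8 = 33/8.
p(33/8) = 1/64, p'(33/8) = 33/4, so t_2 = (33/8) - (1/64)/(33/4) = 2177/528.
p(2177/528) = 1/278784, p'(2177/528) = 2177/264, so t_3 = (2177/528) - (1/278784)/(2177/264) = 9478657/2298912.

9478657/2298912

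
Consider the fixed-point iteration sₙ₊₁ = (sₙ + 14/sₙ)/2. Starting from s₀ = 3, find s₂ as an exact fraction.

1033/276

s₁ = (3 + 14/3)/2 = 23/6.
s₂ = (23/6 + 14/(23/6))/2 = 1033/276.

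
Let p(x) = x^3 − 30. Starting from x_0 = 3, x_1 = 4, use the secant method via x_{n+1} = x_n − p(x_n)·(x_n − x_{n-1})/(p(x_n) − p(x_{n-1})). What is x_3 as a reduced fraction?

80271/25886

p(3) = −3, p(4) = 34. x_2 = 4 − 34·(4 − 3)/(34 − (−3)) = 114/37.
p(4) = 34, p(114/37) = −38046/50653. x_3 = (114/37) − (−38046/50653)·((114/37) − 4)/((−38046/50653) − 34) = 80271/25886.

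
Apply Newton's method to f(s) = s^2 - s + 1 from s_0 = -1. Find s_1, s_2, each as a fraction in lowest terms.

f'(s) = 2s - 1.
f(-1) = 3, f'(-1) = -3, so s_1 = (-1) - 3/(-3) = 0.
f(0) = 1, f'(0) = -1, so s_2 = 0 - 1/(-1) = 1.

s_1 = 0, s_2 = 1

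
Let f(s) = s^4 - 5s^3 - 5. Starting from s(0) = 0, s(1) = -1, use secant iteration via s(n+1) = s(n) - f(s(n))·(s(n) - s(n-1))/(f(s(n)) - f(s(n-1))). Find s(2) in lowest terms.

f(0) = -5, f(-1) = 1. s(2) = (-1) - 1·((-1) - 0)/(1 - (-5)) = -5/6.

-5/6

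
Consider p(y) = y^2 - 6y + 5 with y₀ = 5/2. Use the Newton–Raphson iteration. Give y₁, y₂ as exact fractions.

p'(y) = 2y - 6.
p(5/2) = -15/4, p'(5/2) = -1, so y₁ = (5/2) - (-15/4)/(-1) = -5/4.
p(-5/4) = 225/16, p'(-5/4) = -17/2, so y₂ = (-5/4) - (225/16)/(-17/2) = 55/136.

y₁ = -5/4, y₂ = 55/136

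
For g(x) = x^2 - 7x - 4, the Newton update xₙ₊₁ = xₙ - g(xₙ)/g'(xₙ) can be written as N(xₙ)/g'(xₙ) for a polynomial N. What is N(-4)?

g'(x) = 2x - 7.
N(x) = x·g'(x) - g(x) = x·(2x - 7) - (x^2 - 7x - 4) = x^2 + 4.
N(-4) = 20.

20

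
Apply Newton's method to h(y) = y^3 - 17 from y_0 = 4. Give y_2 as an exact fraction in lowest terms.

3988657/1513800

h'(y) = 3y^2.
h(4) = 47, h'(4) = 48, so y_1 = 4 - 47/48 = 145/48.
h(145/48) = 1168561/110592, h'(145/48) = 21025/768, so y_2 = (145/48) - (1168561/110592)/(21025/768) = 3988657/1513800.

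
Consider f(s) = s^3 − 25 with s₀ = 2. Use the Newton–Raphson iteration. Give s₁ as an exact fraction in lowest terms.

41/12

f'(s) = 3s^2.
f(2) = −17, f'(2) = 12, so s₁ = 2 − (−17)/12 = 41/12.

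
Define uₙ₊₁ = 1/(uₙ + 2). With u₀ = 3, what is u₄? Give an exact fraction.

u₁ = 1/(3 + 2) = 1/5.
u₂ = 1/(1/5 + 2) = 5/11.
u₃ = 1/(5/11 + 2) = 11/27.
u₄ = 1/(11/27 + 2) = 27/65.

27/65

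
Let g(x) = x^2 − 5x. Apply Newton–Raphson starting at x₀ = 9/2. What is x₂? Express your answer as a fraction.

g'(x) = 2x − 5.
g(9/2) = −9/4, g'(9/2) = 4, so x₁ = (9/2) − (−9/4)/4 = 81/16.
g(81/16) = 81/256, g'(81/16) = 41/8, so x₂ = (81/16) − (81/256)/(41/8) = 6561/1312.

6561/1312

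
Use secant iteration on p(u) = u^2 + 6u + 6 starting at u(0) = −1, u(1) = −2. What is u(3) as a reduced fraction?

p(−1) = 1, p(−2) = −2. u(2) = (−2) − (−2)·((−2) − (−1))/((−2) − 1) = −4/3.
p(−2) = −2, p(−4/3) = −2/9. u(3) = (−4/3) − (−2/9)·((−4/3) − (−2))/((−2/9) − (−2)) = −5/4.

−5/4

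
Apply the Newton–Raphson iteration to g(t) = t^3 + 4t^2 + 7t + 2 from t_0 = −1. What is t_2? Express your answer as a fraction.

−2/7

g'(t) = 3t^2 + 8t + 7.
g(−1) = −2, g'(−1) = 2, so t_1 = (−1) − (−2)/2 = 0.
g(0) = 2, g'(0) = 7, so t_2 = 0 − 2/7 = −2/7.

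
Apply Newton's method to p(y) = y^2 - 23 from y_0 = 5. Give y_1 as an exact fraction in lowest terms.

p'(y) = 2y.
p(5) = 2, p'(5) = 10, so y_1 = 5 - 2/10 = 24/5.

24/5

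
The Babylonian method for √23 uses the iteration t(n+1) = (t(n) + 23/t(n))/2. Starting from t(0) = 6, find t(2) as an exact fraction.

t(1) = (6 + 23/6)/2 = 59/12.
t(2) = (59/12 + 23/(59/12))/2 = 6793/1416.

6793/1416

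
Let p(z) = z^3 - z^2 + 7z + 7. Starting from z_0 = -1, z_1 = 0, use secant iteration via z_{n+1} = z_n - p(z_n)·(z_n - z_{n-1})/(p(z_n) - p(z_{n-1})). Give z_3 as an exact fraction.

-81/97

p(-1) = -2, p(0) = 7. z_2 = 0 - 7·(0 - (-1))/(7 - (-2)) = -7/9.
p(0) = 7, p(-7/9) = 350/729. z_3 = (-7/9) - (350/729)·((-7/9) - 0)/((350/729) - 7) = -81/97.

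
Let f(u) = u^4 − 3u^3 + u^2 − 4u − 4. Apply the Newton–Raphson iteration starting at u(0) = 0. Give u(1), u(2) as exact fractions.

u(1) = −1, u(2) = −14/19

f'(u) = 4u^3 − 9u^2 + 2u − 4.
f(0) = −4, f'(0) = −4, so u(1) = 0 − (−4)/(−4) = −1.
f(−1) = 5, f'(−1) = −19, so u(2) = (−1) − 5/(−19) = −14/19.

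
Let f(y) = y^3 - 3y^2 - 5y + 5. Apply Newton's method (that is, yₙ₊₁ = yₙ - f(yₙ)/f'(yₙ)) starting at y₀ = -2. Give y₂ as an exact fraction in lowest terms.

-84121/49628

f'(y) = 3y^2 - 6y - 5.
f(-2) = -5, f'(-2) = 19, so y₁ = (-2) - (-5)/19 = -33/19.
f(-33/19) = -4150/6859, f'(-33/19) = 5224/361, so y₂ = (-33/19) - (-4150/6859)/(5224/361) = -84121/49628.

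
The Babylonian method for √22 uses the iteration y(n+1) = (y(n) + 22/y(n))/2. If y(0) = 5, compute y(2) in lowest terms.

4409/940

y(1) = (5 + 22/5)/2 = 47/10.
y(2) = (47/10 + 22/(47/10))/2 = 4409/940.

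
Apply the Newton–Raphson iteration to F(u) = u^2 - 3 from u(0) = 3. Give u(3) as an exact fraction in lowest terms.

F'(u) = 2u.
F(3) = 6, F'(3) = 6, so u(1) = 3 - 6/6 = 2.
F(2) = 1, F'(2) = 4, so u(2) = 2 - 1/4 = 7/4.
F(7/4) = 1/16, F'(7/4) = 7/2, so u(3) = (7/4) - (1/16)/(7/2) = 97/56.

97/56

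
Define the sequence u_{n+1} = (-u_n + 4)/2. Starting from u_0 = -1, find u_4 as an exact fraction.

19/16

u_1 = (-(-1) + 4)/2 = 5/2.
u_2 = (-(5/2) + 4)/2 = 3/4.
u_3 = (-(3/4) + 4)/2 = 13/8.
u_4 = (-(13/8) + 4)/2 = 19/16.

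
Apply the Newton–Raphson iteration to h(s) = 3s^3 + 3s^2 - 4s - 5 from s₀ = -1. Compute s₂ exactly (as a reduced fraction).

h'(s) = 9s^2 + 6s - 4.
h(-1) = -1, h'(-1) = -1, so s₁ = (-1) - (-1)/(-1) = -2.
h(-2) = -9, h'(-2) = 20, so s₂ = (-2) - (-9)/20 = -31/20.

-31/20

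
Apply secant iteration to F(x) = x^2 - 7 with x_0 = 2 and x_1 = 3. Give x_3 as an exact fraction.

37/14

F(2) = -3, F(3) = 2. x_2 = 3 - 2·(3 - 2)/(2 - (-3)) = 13/5.
F(3) = 2, F(13/5) = -6/25. x_3 = (13/5) - (-6/25)·((13/5) - 3)/((-6/25) - 2) = 37/14.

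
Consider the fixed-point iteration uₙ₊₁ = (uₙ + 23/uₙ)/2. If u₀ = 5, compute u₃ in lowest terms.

2649601/552480

u₁ = (5 + 23/5)/2 = 24/5.
u₂ = (24/5 + 23/(24/5))/2 = 1151/240.
u₃ = (1151/240 + 23/(1151/240))/2 = 2649601/552480.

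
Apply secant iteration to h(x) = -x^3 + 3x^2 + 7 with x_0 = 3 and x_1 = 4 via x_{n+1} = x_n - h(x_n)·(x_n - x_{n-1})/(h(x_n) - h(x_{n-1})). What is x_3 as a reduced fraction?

h(3) = 7, h(4) = -9. x_2 = 4 - (-9)·(4 - 3)/((-9) - 7) = 55/16.
h(4) = -9, h(55/16) = 7497/4096. x_3 = (55/16) - (7497/4096)·((55/16) - 4)/((7497/4096) - (-9)) = 5804/1643.

5804/1643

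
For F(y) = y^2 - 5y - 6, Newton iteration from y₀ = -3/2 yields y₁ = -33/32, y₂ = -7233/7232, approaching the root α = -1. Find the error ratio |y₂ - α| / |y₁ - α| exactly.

1/226

y₁ - α = -33/32 - (-1) = -33/32 + 1 = -1/32, so |y₁ - α| = 1/32.
y₂ - α = -7233/7232 - (-1) = -7233/7232 + 1 = -1/7232, so |y₂ - α| = 1/7232.
Ratio = (1/7232) / (1/32) = 1/226.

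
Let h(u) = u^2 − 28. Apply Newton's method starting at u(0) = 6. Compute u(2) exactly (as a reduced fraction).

h'(u) = 2u.
h(6) = 8, h'(6) = 12, so u(1) = 6 − 8/12 = 16/3.
h(16/3) = 4/9, h'(16/3) = 32/3, so u(2) = (16/3) − (4/9)/(32/3) = 127/24.

127/24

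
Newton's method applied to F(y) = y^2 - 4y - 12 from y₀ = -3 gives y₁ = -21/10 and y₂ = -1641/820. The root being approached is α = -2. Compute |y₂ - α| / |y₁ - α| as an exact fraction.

y₁ - α = -21/10 - (-2) = -21/10 + 2 = -1/10, so |y₁ - α| = 1/10.
y₂ - α = -1641/820 - (-2) = -1641/820 + 2 = -1/820, so |y₂ - α| = 1/820.
Ratio = (1/820) / (1/10) = 1/82.

1/82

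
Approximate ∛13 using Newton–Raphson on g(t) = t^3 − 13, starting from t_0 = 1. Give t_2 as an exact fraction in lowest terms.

263/75

g'(t) = 3t^2.
g(1) = −12, g'(1) = 3, so t_1 = 1 − (−12)/3 = 5.
g(5) = 112, g'(5) = 75, so t_2 = 5 − 112/75 = 263/75.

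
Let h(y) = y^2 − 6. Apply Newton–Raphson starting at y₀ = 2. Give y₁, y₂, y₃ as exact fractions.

h'(y) = 2y.
h(2) = −2, h'(2) = 4, so y₁ = 2 − (−2)/4 = 5/2.
h(5/2) = 1/4, h'(5/2) = 5, so y₂ = (5/2) − (1/4)/5 = 49/20.
h(49/20) = 1/400, h'(49/20) = 49/10, so y₃ = (49/20) − (1/400)/(49/10) = 4801/1960.

y₁ = 5/2, y₂ = 49/20, y₃ = 4801/1960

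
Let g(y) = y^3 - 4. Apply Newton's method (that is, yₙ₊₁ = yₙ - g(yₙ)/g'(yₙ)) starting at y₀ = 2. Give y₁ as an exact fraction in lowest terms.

g'(y) = 3y^2.
g(2) = 4, g'(2) = 12, so y₁ = 2 - 4/12 = 5/3.

5/3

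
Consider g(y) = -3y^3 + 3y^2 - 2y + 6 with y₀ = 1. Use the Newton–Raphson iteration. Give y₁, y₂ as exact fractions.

g'(y) = -9y^2 + 6y - 2.
g(1) = 4, g'(1) = -5, so y₁ = 1 - 4/(-5) = 9/5.
g(9/5) = -672/125, g'(9/5) = -509/25, so y₂ = (9/5) - (-672/125)/(-509/25) = 3909/2545.

y₁ = 9/5, y₂ = 3909/2545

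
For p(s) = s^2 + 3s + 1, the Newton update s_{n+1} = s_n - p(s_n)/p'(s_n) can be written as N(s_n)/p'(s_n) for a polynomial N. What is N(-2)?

3

p'(s) = 2s + 3.
N(s) = s·p'(s) - p(s) = s·(2s + 3) - (s^2 + 3s + 1) = s^2 - 1.
N(-2) = 3.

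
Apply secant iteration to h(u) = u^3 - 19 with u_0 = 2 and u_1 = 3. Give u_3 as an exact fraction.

h(2) = -11, h(3) = 8. u_2 = 3 - 8·(3 - 2)/(8 - (-11)) = 49/19.
h(3) = 8, h(49/19) = -12672/6859. u_3 = (49/19) - (-12672/6859)·((49/19) - 3)/((-12672/6859) - 8) = 22441/8443.

22441/8443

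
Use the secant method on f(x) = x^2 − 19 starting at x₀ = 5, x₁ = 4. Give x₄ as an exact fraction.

1421/326

f(5) = 6, f(4) = −3. x₂ = 4 − (−3)·(4 − 5)/((−3) − 6) = 13/3.
f(4) = −3, f(13/3) = −2/9. x₃ = (13/3) − (−2/9)·((13/3) − 4)/((−2/9) − (−3)) = 109/25.
f(13/3) = −2/9, f(109/25) = 6/625. x₄ = (109/25) − (6/625)·((109/25) − (13/3))/((6/625) − (−2/9)) = 1421/326.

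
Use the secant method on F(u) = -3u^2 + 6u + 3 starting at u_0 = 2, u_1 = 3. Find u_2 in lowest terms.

7/3

F(2) = 3, F(3) = -6. u_2 = 3 - (-6)·(3 - 2)/((-6) - 3) = 7/3.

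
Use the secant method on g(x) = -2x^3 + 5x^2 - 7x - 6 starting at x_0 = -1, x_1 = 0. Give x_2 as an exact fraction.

g(-1) = 8, g(0) = -6. x_2 = 0 - (-6)·(0 - (-1))/((-6) - 8) = -3/7.

-3/7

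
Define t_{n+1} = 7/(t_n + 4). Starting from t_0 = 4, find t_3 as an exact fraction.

t_1 = 7/(4 + 4) = 7/8.
t_2 = 7/(7/8 + 4) = 56/39.
t_3 = 7/(56/39 + 4) = 273/212.

273/212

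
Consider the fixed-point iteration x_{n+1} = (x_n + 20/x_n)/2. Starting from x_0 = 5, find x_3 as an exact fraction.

51841/11592

x_1 = (5 + 20/5)/2 = 9/2.
x_2 = (9/2 + 20/(9/2))/2 = 161/36.
x_3 = (161/36 + 20/(161/36))/2 = 51841/11592.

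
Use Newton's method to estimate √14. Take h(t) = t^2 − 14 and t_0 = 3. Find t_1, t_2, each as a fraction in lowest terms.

t_1 = 23/6, t_2 = 1033/276

h'(t) = 2t.
h(3) = −5, h'(3) = 6, so t_1 = 3 − (−5)/6 = 23/6.
h(23/6) = 25/36, h'(23/6) = 23/3, so t_2 = (23/6) − (25/36)/(23/3) = 1033/276.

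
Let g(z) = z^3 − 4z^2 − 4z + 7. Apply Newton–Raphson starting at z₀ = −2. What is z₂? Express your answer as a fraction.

−2231/1444

g'(z) = 3z^2 − 8z − 4.
g(−2) = −9, g'(−2) = 24, so z₁ = (−2) − (−9)/24 = −13/8.
g(−13/8) = −693/512, g'(−13/8) = 1083/64, so z₂ = (−13/8) − (−693/512)/(1083/64) = −2231/1444.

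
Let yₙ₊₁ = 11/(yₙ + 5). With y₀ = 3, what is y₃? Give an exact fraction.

561/343

y₁ = 11/(3 + 5) = 11/8.
y₂ = 11/(11/8 + 5) = 88/51.
y₃ = 11/(88/51 + 5) = 561/343.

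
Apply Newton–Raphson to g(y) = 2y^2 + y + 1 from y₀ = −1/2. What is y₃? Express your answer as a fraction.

g'(y) = 4y + 1.
g(−1/2) = 1, g'(−1/2) = −1, so y₁ = (−1/2) − 1/(−1) = 1/2.
g(1/2) = 2, g'(1/2) = 3, so y₂ = (1/2) − 2/3 = −1/6.
g(−1/6) = 8/9, g'(−1/6) = 1/3, so y₃ = (−1/6) − (8/9)/(1/3) = −17/6.

−17/6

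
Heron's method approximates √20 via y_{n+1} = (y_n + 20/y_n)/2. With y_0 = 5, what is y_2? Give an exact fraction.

y_1 = (5 + 20/5)/2 = 9/2.
y_2 = (9/2 + 20/(9/2))/2 = 161/36.

161/36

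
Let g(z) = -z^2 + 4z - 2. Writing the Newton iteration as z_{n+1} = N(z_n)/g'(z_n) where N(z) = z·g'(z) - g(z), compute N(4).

-14

g'(z) = -2z + 4.
N(z) = z·g'(z) - g(z) = z·(-2z + 4) - (-z^2 + 4z - 2) = -z^2 + 2.
N(4) = -14.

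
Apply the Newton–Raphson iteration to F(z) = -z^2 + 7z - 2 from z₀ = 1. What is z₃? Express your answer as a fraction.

F'(z) = -2z + 7.
F(1) = 4, F'(1) = 5, so z₁ = 1 - 4/5 = 1/5.
F(1/5) = -16/25, F'(1/5) = 33/5, so z₂ = (1/5) - (-16/25)/(33/5) = 49/165.
F(49/165) = -256/27225, F'(49/165) = 1057/165, so z₃ = (49/165) - (-256/27225)/(1057/165) = 52049/174405.

52049/174405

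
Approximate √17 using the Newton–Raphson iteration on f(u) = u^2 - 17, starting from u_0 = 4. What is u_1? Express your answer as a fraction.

f'(u) = 2u.
f(4) = -1, f'(4) = 8, so u_1 = 4 - (-1)/8 = 33/8.

33/8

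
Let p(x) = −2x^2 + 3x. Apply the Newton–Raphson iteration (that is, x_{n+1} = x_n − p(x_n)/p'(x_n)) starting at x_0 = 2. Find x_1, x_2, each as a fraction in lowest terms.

p'(x) = −4x + 3.
p(2) = −2, p'(2) = −5, so x_1 = 2 − (−2)/(−5) = 8/5.
p(8/5) = −8/25, p'(8/5) = −17/5, so x_2 = (8/5) − (−8/25)/(−17/5) = 128/85.

x_1 = 8/5, x_2 = 128/85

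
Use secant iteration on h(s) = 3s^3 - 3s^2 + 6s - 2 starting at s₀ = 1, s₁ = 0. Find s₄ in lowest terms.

363/961

h(1) = 4, h(0) = -2. s₂ = 0 - (-2)·(0 - 1)/((-2) - 4) = 1/3.
h(0) = -2, h(1/3) = -2/9. s₃ = (1/3) - (-2/9)·((1/3) - 0)/((-2/9) - (-2)) = 3/8.
h(1/3) = -2/9, h(3/8) = -7/512. s₄ = (3/8) - (-7/512)·((3/8) - (1/3))/((-7/512) - (-2/9)) = 363/961.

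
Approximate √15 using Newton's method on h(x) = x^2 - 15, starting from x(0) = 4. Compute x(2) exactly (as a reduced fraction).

1921/496

h'(x) = 2x.
h(4) = 1, h'(4) = 8, so x(1) = 4 - 1/8 = 31/8.
h(31/8) = 1/64, h'(31/8) = 31/4, so x(2) = (31/8) - (1/64)/(31/4) = 1921/496.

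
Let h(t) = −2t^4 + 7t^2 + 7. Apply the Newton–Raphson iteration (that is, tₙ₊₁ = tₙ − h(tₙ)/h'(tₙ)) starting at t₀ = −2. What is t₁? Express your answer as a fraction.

h'(t) = −8t^3 + 14t.
h(−2) = 3, h'(−2) = 36, so t₁ = (−2) − 3/36 = −25/12.

−25/12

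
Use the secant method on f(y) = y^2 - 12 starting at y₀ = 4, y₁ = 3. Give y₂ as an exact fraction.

f(4) = 4, f(3) = -3. y₂ = 3 - (-3)·(3 - 4)/((-3) - 4) = 24/7.

24/7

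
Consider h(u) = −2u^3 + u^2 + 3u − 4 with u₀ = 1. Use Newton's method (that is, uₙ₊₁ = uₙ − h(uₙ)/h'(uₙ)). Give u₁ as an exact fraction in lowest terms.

−1

h'(u) = −6u^2 + 2u + 3.
h(1) = −2, h'(1) = −1, so u₁ = 1 − (−2)/(−1) = −1.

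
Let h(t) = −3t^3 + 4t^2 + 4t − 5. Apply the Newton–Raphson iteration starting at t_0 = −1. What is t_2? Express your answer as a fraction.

−42935/37817

h'(t) = −9t^2 + 8t + 4.
h(−1) = −2, h'(−1) = −13, so t_1 = (−1) − (−2)/(−13) = −15/13.
h(−15/13) = 700/2197, h'(−15/13) = −2909/169, so t_2 = (−15/13) − (700/2197)/(−2909/169) = −42935/37817.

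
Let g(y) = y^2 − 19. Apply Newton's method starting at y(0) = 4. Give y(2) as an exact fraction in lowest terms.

2441/560

g'(y) = 2y.
g(4) = −3, g'(4) = 8, so y(1) = 4 − (−3)/8 = 35/8.
g(35/8) = 9/64, g'(35/8) = 35/4, so y(2) = (35/8) − (9/64)/(35/4) = 2441/560.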